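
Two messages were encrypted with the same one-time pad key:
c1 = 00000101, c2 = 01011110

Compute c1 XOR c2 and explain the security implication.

Step 1: c1 XOR c2 = (m1 XOR k) XOR (m2 XOR k).
Step 2: By XOR associativity/commutativity: = m1 XOR m2 XOR k XOR k = m1 XOR m2.
Step 3: 00000101 XOR 01011110 = 01011011 = 91.
Step 4: The key cancels out! An attacker learns m1 XOR m2 = 91, revealing the relationship between plaintexts.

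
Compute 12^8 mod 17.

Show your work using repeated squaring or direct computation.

Step 1: Compute 12^8 mod 17 step by step, reducing modulo 17 at each step.
  12^1 mod 17 = 12
  12^2 mod 17 = (12 * 12) mod 17 = 8
  12^3 mod 17 = (8 * 12) mod 17 = 11
  12^4 mod 17 = (11 * 12) mod 17 = 13
  12^5 mod 17 = (13 * 12) mod 17 = 3
  12^6 mod 17 = (3 * 12) mod 17 = 2
  12^7 mod 17 = (2 * 12) mod 17 = 7
  12^8 mod 17 = (7 * 12) mod 17 = 16
Step 2: Result = 16.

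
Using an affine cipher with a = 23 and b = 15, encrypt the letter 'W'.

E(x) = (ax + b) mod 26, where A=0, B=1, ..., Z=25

Step 1: Convert 'W' to number: x = 22.
Step 2: E(22) = (23 * 22 + 15) mod 26 = 521 mod 26 = 1.
Step 3: Convert 1 back to letter: B.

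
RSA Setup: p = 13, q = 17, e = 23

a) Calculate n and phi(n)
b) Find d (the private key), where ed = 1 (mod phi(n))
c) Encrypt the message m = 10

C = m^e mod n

Step 1: n = 13 * 17 = 221.
Step 2: phi(n) = (13-1)(17-1) = 12 * 16 = 192.
Step 3: Find d = 23^(-1) mod 192 = 167.
  Verify: 23 * 167 = 3841 = 1 (mod 192).
Step 4: C = 10^23 mod 221 = 56.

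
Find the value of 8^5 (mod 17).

Step 1: Compute 8^5 mod 17 step by step, reducing modulo 17 at each step.
  8^1 mod 17 = 8
  8^2 mod 17 = (8 * 8) mod 17 = 13
  8^3 mod 17 = (13 * 8) mod 17 = 2
  8^4 mod 17 = (2 * 8) mod 17 = 16
  8^5 mod 17 = (16 * 8) mod 17 = 9
Step 2: Result = 9.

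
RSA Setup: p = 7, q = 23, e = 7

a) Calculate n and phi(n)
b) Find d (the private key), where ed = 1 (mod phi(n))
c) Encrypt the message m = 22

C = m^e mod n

Step 1: n = 7 * 23 = 161.
Step 2: phi(n) = (7-1)(23-1) = 6 * 22 = 132.
Step 3: Find d = 7^(-1) mod 132 = 19.
  Verify: 7 * 19 = 133 = 1 (mod 132).
Step 4: C = 22^7 mod 161 = 22.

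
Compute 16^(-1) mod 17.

Step 1: We need x such that 16 * x = 1 (mod 17).
Step 2: Using the extended Euclidean algorithm or trial:
  16 * 16 = 256 = 15 * 17 + 1.
Step 3: Since 256 mod 17 = 1, the inverse is x = 16.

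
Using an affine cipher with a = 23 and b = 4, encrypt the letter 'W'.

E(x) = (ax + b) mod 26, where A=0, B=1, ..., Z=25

Step 1: Convert 'W' to number: x = 22.
Step 2: E(22) = (23 * 22 + 4) mod 26 = 510 mod 26 = 16.
Step 3: Convert 16 back to letter: Q.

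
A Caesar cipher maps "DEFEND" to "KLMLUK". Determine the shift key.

Step 1: Compare first letters: D (position 3) -> K (position 10).
Step 2: Shift = (10 - 3) mod 26 = 7.
The shift value is 7.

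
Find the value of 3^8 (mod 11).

Step 1: Compute 3^8 mod 11 step by step, reducing modulo 11 at each step.
  3^1 mod 11 = 3
  3^2 mod 11 = (3 * 3) mod 11 = 9
  3^3 mod 11 = (9 * 3) mod 11 = 5
  3^4 mod 11 = (5 * 3) mod 11 = 4
  3^5 mod 11 = (4 * 3) mod 11 = 1
  3^6 mod 11 = (1 * 3) mod 11 = 3
  3^7 mod 11 = (3 * 3) mod 11 = 9
  3^8 mod 11 = (9 * 3) mod 11 = 5
Step 2: Result = 5.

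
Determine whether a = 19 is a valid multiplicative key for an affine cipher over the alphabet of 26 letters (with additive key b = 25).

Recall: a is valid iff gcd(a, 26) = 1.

Step 1: Compute gcd(19, 26).
Step 2: gcd(19, 26) = 1.
Since gcd = 1, 19 is coprime with 26, so it is a valid key.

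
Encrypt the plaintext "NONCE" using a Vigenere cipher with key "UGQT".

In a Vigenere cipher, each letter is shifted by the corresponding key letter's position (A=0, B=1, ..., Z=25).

Step 1: Repeat key to match plaintext length:
  Plaintext: NONCE
  Key:       UGQTU
Step 2: Encrypt each letter:
  N(13) + U(20) = (13+20) mod 26 = 7 = H
  O(14) + G(6) = (14+6) mod 26 = 20 = U
  N(13) + Q(16) = (13+16) mod 26 = 3 = D
  C(2) + T(19) = (2+19) mod 26 = 21 = V
  E(4) + U(20) = (4+20) mod 26 = 24 = Y
Ciphertext: HUDVY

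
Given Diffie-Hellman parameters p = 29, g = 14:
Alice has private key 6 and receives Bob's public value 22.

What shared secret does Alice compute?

Step 1: s = B^a mod p = 22^6 mod 29.
  22^1 mod 29 = 22
  22^2 mod 29 = (22 * 22) mod 29 = 20
  22^3 mod 29 = (20 * 22) mod 29 = 5
  22^4 mod 29 = (5 * 22) mod 29 = 23
  22^5 mod 29 = (23 * 22) mod 29 = 13
  22^6 mod 29 = (13 * 22) mod 29 = 25
Result: shared secret = 25.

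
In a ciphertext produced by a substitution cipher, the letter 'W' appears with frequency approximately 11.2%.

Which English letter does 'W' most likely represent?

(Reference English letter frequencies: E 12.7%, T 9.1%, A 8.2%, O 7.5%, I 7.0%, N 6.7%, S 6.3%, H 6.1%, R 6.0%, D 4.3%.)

Step 1: The observed frequency is 11.2%.
Step 2: Compare with English frequencies:
  E: 12.7% (difference: 1.5%) <-- closest
  T: 9.1% (difference: 2.1%)
  A: 8.2% (difference: 3.0%)
  O: 7.5% (difference: 3.7%)
  I: 7.0% (difference: 4.2%)
  N: 6.7% (difference: 4.5%)
  S: 6.3% (difference: 4.9%)
  H: 6.1% (difference: 5.1%)
  R: 6.0% (difference: 5.2%)
  D: 4.3% (difference: 6.9%)
Step 3: 'W' most likely represents 'E' (frequency 12.7%).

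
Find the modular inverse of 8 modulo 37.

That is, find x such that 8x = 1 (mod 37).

Step 1: We need x such that 8 * x = 1 (mod 37).
Step 2: Using the extended Euclidean algorithm or trial:
  8 * 14 = 112 = 3 * 37 + 1.
Step 3: Since 112 mod 37 = 1, the inverse is x = 14.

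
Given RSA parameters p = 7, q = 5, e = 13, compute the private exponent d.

Step 1: n = 7 * 5 = 35.
Step 2: phi(n) = 6 * 4 = 24.
Step 3: Find d such that 13 * d = 1 (mod 24).
Step 4: d = 13^(-1) mod 24 = 13.
Verification: 13 * 13 = 169 = 7 * 24 + 1.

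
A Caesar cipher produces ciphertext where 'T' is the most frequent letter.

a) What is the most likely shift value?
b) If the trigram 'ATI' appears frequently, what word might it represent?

Step 1: In English, 'E' is the most frequent letter (12.7%).
Step 2: The most frequent ciphertext letter is 'T' (position 19).
Step 3: Shift = (19 - 4) mod 26 = 15.
Step 4: Decrypt 'ATI' by shifting back 15:
  A -> L
  T -> E
  I -> T
Step 5: 'ATI' decrypts to 'LET'.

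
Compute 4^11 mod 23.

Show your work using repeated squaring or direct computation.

Step 1: Compute 4^11 mod 23 step by step, reducing modulo 23 at each step.
  4^1 mod 23 = 4
  4^2 mod 23 = (4 * 4) mod 23 = 16
  4^3 mod 23 = (16 * 4) mod 23 = 18
  4^4 mod 23 = (18 * 4) mod 23 = 3
  4^5 mod 23 = (3 * 4) mod 23 = 12
  4^6 mod 23 = (12 * 4) mod 23 = 2
  4^7 mod 23 = (2 * 4) mod 23 = 8
  4^8 mod 23 = (8 * 4) mod 23 = 9
  4^9 mod 23 = (9 * 4) mod 23 = 13
  4^10 mod 23 = (13 * 4) mod 23 = 6
  4^11 mod 23 = (6 * 4) mod 23 = 1
Step 2: Result = 1.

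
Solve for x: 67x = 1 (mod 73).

Step 1: We need x such that 67 * x = 1 (mod 73).
Step 2: Using the extended Euclidean algorithm or trial:
  67 * 12 = 804 = 11 * 73 + 1.
Step 3: Since 804 mod 73 = 1, the inverse is x = 12.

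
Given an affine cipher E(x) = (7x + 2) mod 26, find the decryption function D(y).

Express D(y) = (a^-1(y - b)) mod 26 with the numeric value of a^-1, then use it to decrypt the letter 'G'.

Step 1: Find a^-1, the modular inverse of 7 mod 26.
Step 2: We need 7 * a^-1 = 1 (mod 26).
Step 3: 7 * 15 = 105 = 4 * 26 + 1, so a^-1 = 15.
Step 4: D(y) = 15(y - 2) mod 26.
Step 5: Apply to 'G' (y = 6): D(6) = 15 * (6 - 2) mod 26 = 15 * 4 mod 26 = 8 -> 'I'.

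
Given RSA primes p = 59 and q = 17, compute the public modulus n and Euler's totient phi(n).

Step 1: n = p * q = 59 * 17 = 1003.
Step 2: phi(n) = (p-1)(q-1) = 58 * 16 = 928.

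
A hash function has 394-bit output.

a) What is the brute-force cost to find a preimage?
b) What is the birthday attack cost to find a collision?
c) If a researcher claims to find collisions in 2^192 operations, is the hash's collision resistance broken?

Step 1: Preimage resistance requires brute-force of 2^394 operations.
Step 2: Collision resistance (birthday bound) = 2^(394/2) = 2^197.
Step 3: The claimed attack costs 2^192 operations.
Step 4: Since 2^192 < 2^197, the claimed attack beats the generic birthday bound, so collision resistance is broken.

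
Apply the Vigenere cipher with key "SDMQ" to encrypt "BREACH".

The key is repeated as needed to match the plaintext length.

Step 1: Repeat key to match plaintext length:
  Plaintext: BREACH
  Key:       SDMQSD
Step 2: Encrypt each letter:
  B(1) + S(18) = (1+18) mod 26 = 19 = T
  R(17) + D(3) = (17+3) mod 26 = 20 = U
  E(4) + M(12) = (4+12) mod 26 = 16 = Q
  A(0) + Q(16) = (0+16) mod 26 = 16 = Q
  C(2) + S(18) = (2+18) mod 26 = 20 = U
  H(7) + D(3) = (7+3) mod 26 = 10 = K
Ciphertext: TUQQUK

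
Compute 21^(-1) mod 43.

Step 1: We need x such that 21 * x = 1 (mod 43).
Step 2: Using the extended Euclidean algorithm or trial:
  21 * 41 = 861 = 20 * 43 + 1.
Step 3: Since 861 mod 43 = 1, the inverse is x = 41.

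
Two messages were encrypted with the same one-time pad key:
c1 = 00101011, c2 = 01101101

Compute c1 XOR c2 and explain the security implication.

Step 1: c1 XOR c2 = (m1 XOR k) XOR (m2 XOR k).
Step 2: By XOR associativity/commutativity: = m1 XOR m2 XOR k XOR k = m1 XOR m2.
Step 3: 00101011 XOR 01101101 = 01000110 = 70.
Step 4: The key cancels out! An attacker learns m1 XOR m2 = 70, revealing the relationship between plaintexts.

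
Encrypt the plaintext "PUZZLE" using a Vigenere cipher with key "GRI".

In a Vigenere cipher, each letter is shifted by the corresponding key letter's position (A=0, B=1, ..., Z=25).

Step 1: Repeat key to match plaintext length:
  Plaintext: PUZZLE
  Key:       GRIGRI
Step 2: Encrypt each letter:
  P(15) + G(6) = (15+6) mod 26 = 21 = V
  U(20) + R(17) = (20+17) mod 26 = 11 = L
  Z(25) + I(8) = (25+8) mod 26 = 7 = H
  Z(25) + G(6) = (25+6) mod 26 = 5 = F
  L(11) + R(17) = (11+17) mod 26 = 2 = C
  E(4) + I(8) = (4+8) mod 26 = 12 = M
Ciphertext: VLHFCM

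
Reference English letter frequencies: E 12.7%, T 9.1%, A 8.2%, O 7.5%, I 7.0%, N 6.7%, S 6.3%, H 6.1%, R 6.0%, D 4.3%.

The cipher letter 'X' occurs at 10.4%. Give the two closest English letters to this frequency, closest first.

Step 1: Observed frequency of 'X' is 10.4%.
Step 2: Compute distances to each reference frequency and sort:
  T (9.1%): difference = 1.3% <-- BEST
  A (8.2%): difference = 2.2% <-- RUNNER-UP
  E (12.7%): difference = 2.3%
  O (7.5%): difference = 2.9%
  I (7.0%): difference = 3.4%
Step 3: Most likely is 'T' (9.1%, diff 1.3%); second most likely is 'A' (8.2%, diff 2.2%).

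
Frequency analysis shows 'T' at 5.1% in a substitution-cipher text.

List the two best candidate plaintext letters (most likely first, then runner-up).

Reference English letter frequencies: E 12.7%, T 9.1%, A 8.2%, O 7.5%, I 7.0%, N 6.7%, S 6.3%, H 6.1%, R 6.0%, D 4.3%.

Step 1: Observed frequency of 'T' is 5.1%.
Step 2: Compute distances to each reference frequency and sort:
  D (4.3%): difference = 0.8% <-- BEST
  R (6.0%): difference = 0.9% <-- RUNNER-UP
  H (6.1%): difference = 1.0%
  S (6.3%): difference = 1.2%
  N (6.7%): difference = 1.6%
Step 3: Most likely is 'D' (4.3%, diff 0.8%); second most likely is 'R' (6.0%, diff 0.9%).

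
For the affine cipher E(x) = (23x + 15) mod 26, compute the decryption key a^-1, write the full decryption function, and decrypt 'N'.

Step 1: Find a^-1, the modular inverse of 23 mod 26.
Step 2: We need 23 * a^-1 = 1 (mod 26).
Step 3: 23 * 17 = 391 = 15 * 26 + 1, so a^-1 = 17.
Step 4: D(y) = 17(y - 15) mod 26.
Step 5: Apply to 'N' (y = 13): D(13) = 17 * (13 - 15) mod 26 = 17 * -2 mod 26 = 18 -> 'S'.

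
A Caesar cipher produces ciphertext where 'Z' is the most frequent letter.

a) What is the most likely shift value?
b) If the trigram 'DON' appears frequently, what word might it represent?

Step 1: In English, 'E' is the most frequent letter (12.7%).
Step 2: The most frequent ciphertext letter is 'Z' (position 25).
Step 3: Shift = (25 - 4) mod 26 = 21.
Step 4: Decrypt 'DON' by shifting back 21:
  D -> I
  O -> T
  N -> S
Step 5: 'DON' decrypts to 'ITS'.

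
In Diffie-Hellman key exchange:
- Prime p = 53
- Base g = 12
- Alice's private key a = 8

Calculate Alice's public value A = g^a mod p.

Step 1: A = g^a mod p = 12^8 mod 53.
  12^1 mod 53 = 12
  12^2 mod 53 = (12 * 12) mod 53 = 38
  12^3 mod 53 = (38 * 12) mod 53 = 32
  12^4 mod 53 = (32 * 12) mod 53 = 13
  12^5 mod 53 = (13 * 12) mod 53 = 50
  12^6 mod 53 = (50 * 12) mod 53 = 17
  12^7 mod 53 = (17 * 12) mod 53 = 45
  12^8 mod 53 = (45 * 12) mod 53 = 10
Result: A = 10.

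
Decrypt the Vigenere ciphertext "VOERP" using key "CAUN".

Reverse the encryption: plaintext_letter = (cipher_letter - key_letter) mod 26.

Step 1: Extend key: CAUNC
Step 2: Decrypt each letter (c - k) mod 26:
  V(21) - C(2) = (21-2) mod 26 = 19 = T
  O(14) - A(0) = (14-0) mod 26 = 14 = O
  E(4) - U(20) = (4-20) mod 26 = 10 = K
  R(17) - N(13) = (17-13) mod 26 = 4 = E
  P(15) - C(2) = (15-2) mod 26 = 13 = N
Plaintext: TOKEN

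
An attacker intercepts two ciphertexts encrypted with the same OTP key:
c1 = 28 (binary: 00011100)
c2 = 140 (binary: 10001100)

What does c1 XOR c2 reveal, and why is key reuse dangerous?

Step 1: c1 XOR c2 = (m1 XOR k) XOR (m2 XOR k).
Step 2: By XOR associativity/commutativity: = m1 XOR m2 XOR k XOR k = m1 XOR m2.
Step 3: 00011100 XOR 10001100 = 10010000 = 144.
Step 4: The key cancels out! An attacker learns m1 XOR m2 = 144, revealing the relationship between plaintexts.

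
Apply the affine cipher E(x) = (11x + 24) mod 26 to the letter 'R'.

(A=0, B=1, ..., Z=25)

Step 1: Convert 'R' to number: x = 17.
Step 2: E(17) = (11 * 17 + 24) mod 26 = 211 mod 26 = 3.
Step 3: Convert 3 back to letter: D.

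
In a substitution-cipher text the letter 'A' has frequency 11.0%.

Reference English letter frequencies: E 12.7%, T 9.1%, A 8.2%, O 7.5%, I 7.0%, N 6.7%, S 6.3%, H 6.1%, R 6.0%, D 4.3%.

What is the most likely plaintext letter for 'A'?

Step 1: The observed frequency is 11.0%.
Step 2: Compare with English frequencies:
  E: 12.7% (difference: 1.7%) <-- closest
  T: 9.1% (difference: 1.9%)
  A: 8.2% (difference: 2.8%)
  O: 7.5% (difference: 3.5%)
  I: 7.0% (difference: 4.0%)
  N: 6.7% (difference: 4.3%)
  S: 6.3% (difference: 4.7%)
  H: 6.1% (difference: 4.9%)
  R: 6.0% (difference: 5.0%)
  D: 4.3% (difference: 6.7%)
Step 3: 'A' most likely represents 'E' (frequency 12.7%).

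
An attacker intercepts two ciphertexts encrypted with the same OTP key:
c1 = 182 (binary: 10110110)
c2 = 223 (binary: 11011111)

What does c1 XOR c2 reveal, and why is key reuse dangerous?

Step 1: c1 XOR c2 = (m1 XOR k) XOR (m2 XOR k).
Step 2: By XOR associativity/commutativity: = m1 XOR m2 XOR k XOR k = m1 XOR m2.
Step 3: 10110110 XOR 11011111 = 01101001 = 105.
Step 4: The key cancels out! An attacker learns m1 XOR m2 = 105, revealing the relationship between plaintexts.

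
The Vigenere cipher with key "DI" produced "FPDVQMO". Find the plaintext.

Step 1: Extend key: DIDIDID
Step 2: Decrypt each letter (c - k) mod 26:
  F(5) - D(3) = (5-3) mod 26 = 2 = C
  P(15) - I(8) = (15-8) mod 26 = 7 = H
  D(3) - D(3) = (3-3) mod 26 = 0 = A
  V(21) - I(8) = (21-8) mod 26 = 13 = N
  Q(16) - D(3) = (16-3) mod 26 = 13 = N
  M(12) - I(8) = (12-8) mod 26 = 4 = E
  O(14) - D(3) = (14-3) mod 26 = 11 = L
Plaintext: CHANNEL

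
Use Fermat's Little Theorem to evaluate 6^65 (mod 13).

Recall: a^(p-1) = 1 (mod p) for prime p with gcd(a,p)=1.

Step 1: Since 13 is prime, by Fermat's Little Theorem: 6^12 = 1 (mod 13).
Step 2: Reduce exponent: 65 mod 12 = 5.
Step 3: So 6^65 = 6^5 (mod 13).
Step 4: 6^5 mod 13 = 2.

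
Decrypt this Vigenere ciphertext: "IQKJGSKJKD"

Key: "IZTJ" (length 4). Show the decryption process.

Step 1: Key 'IZTJ' has length 4. Extended key: IZTJIZTJIZ
Step 2: Decrypt each position:
  I(8) - I(8) = 0 = A
  Q(16) - Z(25) = 17 = R
  K(10) - T(19) = 17 = R
  J(9) - J(9) = 0 = A
  G(6) - I(8) = 24 = Y
  S(18) - Z(25) = 19 = T
  K(10) - T(19) = 17 = R
  J(9) - J(9) = 0 = A
  K(10) - I(8) = 2 = C
  D(3) - Z(25) = 4 = E
Plaintext: ARRAYTRACE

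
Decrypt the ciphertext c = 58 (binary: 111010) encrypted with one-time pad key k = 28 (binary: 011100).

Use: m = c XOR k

Step 1: XOR ciphertext with key:
  Ciphertext: 111010
  Key:        011100
  XOR:        100110
Step 2: Plaintext = 100110 = 38 in decimal.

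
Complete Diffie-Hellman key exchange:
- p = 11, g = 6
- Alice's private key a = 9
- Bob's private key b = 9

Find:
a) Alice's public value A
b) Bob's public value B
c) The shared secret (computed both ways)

Step 1: A = g^a mod p = 6^9 mod 11 = 2.
Step 2: B = g^b mod p = 6^9 mod 11 = 2.
Step 3: Alice computes s = B^a mod p = 2^9 mod 11 = 6.
Step 4: Bob computes s = A^b mod p = 2^9 mod 11 = 6.
Both sides agree: shared secret = 6.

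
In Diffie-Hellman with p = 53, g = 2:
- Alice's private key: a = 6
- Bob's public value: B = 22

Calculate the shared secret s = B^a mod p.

Step 1: s = B^a mod p = 22^6 mod 53.
  22^1 mod 53 = 22
  22^2 mod 53 = (22 * 22) mod 53 = 7
  22^3 mod 53 = (7 * 22) mod 53 = 48
  22^4 mod 53 = (48 * 22) mod 53 = 49
  22^5 mod 53 = (49 * 22) mod 53 = 18
  22^6 mod 53 = (18 * 22) mod 53 = 25
Result: shared secret = 25.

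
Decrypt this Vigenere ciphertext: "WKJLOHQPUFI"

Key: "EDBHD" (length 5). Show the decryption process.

Step 1: Key 'EDBHD' has length 5. Extended key: EDBHDEDBHDE
Step 2: Decrypt each position:
  W(22) - E(4) = 18 = S
  K(10) - D(3) = 7 = H
  J(9) - B(1) = 8 = I
  L(11) - H(7) = 4 = E
  O(14) - D(3) = 11 = L
  H(7) - E(4) = 3 = D
  Q(16) - D(3) = 13 = N
  P(15) - B(1) = 14 = O
  U(20) - H(7) = 13 = N
  F(5) - D(3) = 2 = C
  I(8) - E(4) = 4 = E
Plaintext: SHIELDNONCE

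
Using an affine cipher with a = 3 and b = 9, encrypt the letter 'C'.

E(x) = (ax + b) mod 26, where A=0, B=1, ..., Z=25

Step 1: Convert 'C' to number: x = 2.
Step 2: E(2) = (3 * 2 + 9) mod 26 = 15 mod 26 = 15.
Step 3: Convert 15 back to letter: P.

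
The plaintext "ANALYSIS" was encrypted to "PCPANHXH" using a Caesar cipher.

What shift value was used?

Step 1: Compare first letters: A (position 0) -> P (position 15).
Step 2: Shift = (15 - 0) mod 26 = 15.
The shift value is 15.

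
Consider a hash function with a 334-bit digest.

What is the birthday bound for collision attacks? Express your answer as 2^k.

Step 1: The birthday paradox gives collision probability ~50% after sqrt(2^n) = 2^(n/2) hashes.
Step 2: For 334-bit output: 2^(334/2) = 2^167.
Step 3: Approximately 2^167 hash computations needed.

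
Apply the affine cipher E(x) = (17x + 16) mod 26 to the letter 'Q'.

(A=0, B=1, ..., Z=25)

Step 1: Convert 'Q' to number: x = 16.
Step 2: E(16) = (17 * 16 + 16) mod 26 = 288 mod 26 = 2.
Step 3: Convert 2 back to letter: C.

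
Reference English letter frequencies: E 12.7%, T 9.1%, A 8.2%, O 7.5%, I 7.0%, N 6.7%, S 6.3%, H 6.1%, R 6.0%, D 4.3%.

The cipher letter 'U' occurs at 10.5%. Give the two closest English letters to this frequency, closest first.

Step 1: Observed frequency of 'U' is 10.5%.
Step 2: Compute distances to each reference frequency and sort:
  T (9.1%): difference = 1.4% <-- BEST
  E (12.7%): difference = 2.2% <-- RUNNER-UP
  A (8.2%): difference = 2.3%
  O (7.5%): difference = 3.0%
  I (7.0%): difference = 3.5%
Step 3: Most likely is 'T' (9.1%, diff 1.4%); second most likely is 'E' (12.7%, diff 2.2%).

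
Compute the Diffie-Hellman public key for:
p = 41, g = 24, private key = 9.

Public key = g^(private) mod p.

Step 1: A = g^a mod p = 24^9 mod 41.
  24^1 mod 41 = 24
  24^2 mod 41 = (24 * 24) mod 41 = 2
  24^3 mod 41 = (2 * 24) mod 41 = 7
  24^4 mod 41 = (7 * 24) mod 41 = 4
  24^5 mod 41 = (4 * 24) mod 41 = 14
  24^6 mod 41 = (14 * 24) mod 41 = 8
  24^7 mod 41 = (8 * 24) mod 41 = 28
  24^8 mod 41 = (28 * 24) mod 41 = 16
  24^9 mod 41 = (16 * 24) mod 41 = 15
Result: A = 15.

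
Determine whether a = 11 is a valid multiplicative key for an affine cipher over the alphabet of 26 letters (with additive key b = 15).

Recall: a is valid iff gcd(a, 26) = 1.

Step 1: Compute gcd(11, 26).
Step 2: gcd(11, 26) = 1.
Since gcd = 1, 11 is coprime with 26, so it is a valid key.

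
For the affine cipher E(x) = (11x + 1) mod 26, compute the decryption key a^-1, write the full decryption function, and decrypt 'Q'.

Step 1: Find a^-1, the modular inverse of 11 mod 26.
Step 2: We need 11 * a^-1 = 1 (mod 26).
Step 3: 11 * 19 = 209 = 8 * 26 + 1, so a^-1 = 19.
Step 4: D(y) = 19(y - 1) mod 26.
Step 5: Apply to 'Q' (y = 16): D(16) = 19 * (16 - 1) mod 26 = 19 * 15 mod 26 = 25 -> 'Z'.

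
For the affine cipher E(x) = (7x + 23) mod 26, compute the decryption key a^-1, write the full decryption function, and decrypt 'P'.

Step 1: Find a^-1, the modular inverse of 7 mod 26.
Step 2: We need 7 * a^-1 = 1 (mod 26).
Step 3: 7 * 15 = 105 = 4 * 26 + 1, so a^-1 = 15.
Step 4: D(y) = 15(y - 23) mod 26.
Step 5: Apply to 'P' (y = 15): D(15) = 15 * (15 - 23) mod 26 = 15 * -8 mod 26 = 10 -> 'K'.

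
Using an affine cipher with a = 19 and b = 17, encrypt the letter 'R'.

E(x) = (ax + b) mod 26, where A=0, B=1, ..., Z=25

Step 1: Convert 'R' to number: x = 17.
Step 2: E(17) = (19 * 17 + 17) mod 26 = 340 mod 26 = 2.
Step 3: Convert 2 back to letter: C.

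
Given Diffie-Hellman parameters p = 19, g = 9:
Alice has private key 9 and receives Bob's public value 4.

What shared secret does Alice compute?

Step 1: s = B^a mod p = 4^9 mod 19.
  4^1 mod 19 = 4
  4^2 mod 19 = (4 * 4) mod 19 = 16
  4^3 mod 19 = (16 * 4) mod 19 = 7
  4^4 mod 19 = (7 * 4) mod 19 = 9
  4^5 mod 19 = (9 * 4) mod 19 = 17
  4^6 mod 19 = (17 * 4) mod 19 = 11
  4^7 mod 19 = (11 * 4) mod 19 = 6
  4^8 mod 19 = (6 * 4) mod 19 = 5
  4^9 mod 19 = (5 * 4) mod 19 = 1
Result: shared secret = 1.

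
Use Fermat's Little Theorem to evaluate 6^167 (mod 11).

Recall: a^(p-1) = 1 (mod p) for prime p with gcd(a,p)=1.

Step 1: Since 11 is prime, by Fermat's Little Theorem: 6^10 = 1 (mod 11).
Step 2: Reduce exponent: 167 mod 10 = 7.
Step 3: So 6^167 = 6^7 (mod 11).
Step 4: 6^7 mod 11 = 8.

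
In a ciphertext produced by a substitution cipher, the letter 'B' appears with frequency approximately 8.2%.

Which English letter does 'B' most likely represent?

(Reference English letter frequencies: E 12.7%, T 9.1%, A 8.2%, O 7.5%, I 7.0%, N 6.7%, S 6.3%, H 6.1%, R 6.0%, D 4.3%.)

Step 1: The observed frequency is 8.2%.
Step 2: Compare with English frequencies:
  E: 12.7% (difference: 4.5%)
  T: 9.1% (difference: 0.9%)
  A: 8.2% (difference: 0.0%) <-- closest
  O: 7.5% (difference: 0.7%)
  I: 7.0% (difference: 1.2%)
  N: 6.7% (difference: 1.5%)
  S: 6.3% (difference: 1.9%)
  H: 6.1% (difference: 2.1%)
  R: 6.0% (difference: 2.2%)
  D: 4.3% (difference: 3.9%)
Step 3: 'B' most likely represents 'A' (frequency 8.2%).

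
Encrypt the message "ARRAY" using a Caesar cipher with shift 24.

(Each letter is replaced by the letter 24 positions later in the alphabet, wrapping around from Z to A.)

Step 1: For each letter, shift forward by 24 positions (mod 26).
  A (position 0) -> position (0+24) mod 26 = 24 -> Y
  R (position 17) -> position (17+24) mod 26 = 15 -> P
  R (position 17) -> position (17+24) mod 26 = 15 -> P
  A (position 0) -> position (0+24) mod 26 = 24 -> Y
  Y (position 24) -> position (24+24) mod 26 = 22 -> W
Result: YPPYW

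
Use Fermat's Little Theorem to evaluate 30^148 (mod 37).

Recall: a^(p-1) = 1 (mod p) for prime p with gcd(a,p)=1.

Step 1: Since 37 is prime, by Fermat's Little Theorem: 30^36 = 1 (mod 37).
Step 2: Reduce exponent: 148 mod 36 = 4.
Step 3: So 30^148 = 30^4 (mod 37).
Step 4: 30^4 mod 37 = 33.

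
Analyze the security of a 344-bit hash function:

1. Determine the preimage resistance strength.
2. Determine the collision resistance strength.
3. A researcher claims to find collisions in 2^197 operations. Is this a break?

Step 1: Preimage resistance requires brute-force of 2^344 operations.
Step 2: Collision resistance (birthday bound) = 2^(344/2) = 2^172.
Step 3: The claimed attack costs 2^197 operations.
Step 4: Since 2^197 >= 2^172, the claimed attack is no faster than the generic birthday attack, so this does not break collision resistance.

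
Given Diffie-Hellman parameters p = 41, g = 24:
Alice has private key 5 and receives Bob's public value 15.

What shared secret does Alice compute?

Step 1: s = B^a mod p = 15^5 mod 41.
  15^1 mod 41 = 15
  15^2 mod 41 = (15 * 15) mod 41 = 20
  15^3 mod 41 = (20 * 15) mod 41 = 13
  15^4 mod 41 = (13 * 15) mod 41 = 31
  15^5 mod 41 = (31 * 15) mod 41 = 14
Result: shared secret = 14.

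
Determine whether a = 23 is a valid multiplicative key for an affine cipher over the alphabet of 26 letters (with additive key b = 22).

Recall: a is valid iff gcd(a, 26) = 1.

Step 1: Compute gcd(23, 26).
Step 2: gcd(23, 26) = 1.
Since gcd = 1, 23 is coprime with 26, so it is a valid key.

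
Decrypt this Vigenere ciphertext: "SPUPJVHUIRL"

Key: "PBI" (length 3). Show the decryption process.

Step 1: Key 'PBI' has length 3. Extended key: PBIPBIPBIPB
Step 2: Decrypt each position:
  S(18) - P(15) = 3 = D
  P(15) - B(1) = 14 = O
  U(20) - I(8) = 12 = M
  P(15) - P(15) = 0 = A
  J(9) - B(1) = 8 = I
  V(21) - I(8) = 13 = N
  H(7) - P(15) = 18 = S
  U(20) - B(1) = 19 = T
  I(8) - I(8) = 0 = A
  R(17) - P(15) = 2 = C
  L(11) - B(1) = 10 = K
Plaintext: DOMAINSTACK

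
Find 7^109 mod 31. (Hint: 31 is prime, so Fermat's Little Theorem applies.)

Step 1: Since 31 is prime, by Fermat's Little Theorem: 7^30 = 1 (mod 31).
Step 2: Reduce exponent: 109 mod 30 = 19.
Step 3: So 7^109 = 7^19 (mod 31).
Step 4: 7^19 mod 31 = 14.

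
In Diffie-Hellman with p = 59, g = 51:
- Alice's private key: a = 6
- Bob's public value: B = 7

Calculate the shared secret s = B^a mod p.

Step 1: s = B^a mod p = 7^6 mod 59.
  7^1 mod 59 = 7
  7^2 mod 59 = (7 * 7) mod 59 = 49
  7^3 mod 59 = (49 * 7) mod 59 = 48
  7^4 mod 59 = (48 * 7) mod 59 = 41
  7^5 mod 59 = (41 * 7) mod 59 = 51
  7^6 mod 59 = (51 * 7) mod 59 = 3
Result: shared secret = 3.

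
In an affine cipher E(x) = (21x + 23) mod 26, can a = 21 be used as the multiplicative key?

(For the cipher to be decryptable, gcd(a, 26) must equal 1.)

Step 1: Compute gcd(21, 26).
Step 2: gcd(21, 26) = 1.
Since gcd = 1, 21 is coprime with 26, so it is a valid key.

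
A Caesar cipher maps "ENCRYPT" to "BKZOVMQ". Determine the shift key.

Step 1: Compare first letters: E (position 4) -> B (position 1).
Step 2: Shift = (1 - 4) mod 26 = 23.
The shift value is 23.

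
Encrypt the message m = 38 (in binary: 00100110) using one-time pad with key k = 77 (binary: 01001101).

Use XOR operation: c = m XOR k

Step 1: Write out the XOR operation bit by bit:
  Message: 00100110
  Key:     01001101
  XOR:     01101011
Step 2: Convert to decimal: 01101011 = 107.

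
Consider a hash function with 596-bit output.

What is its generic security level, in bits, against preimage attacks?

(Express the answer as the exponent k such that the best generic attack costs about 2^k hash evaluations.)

Step 1: The hash has a 596-bit output.
Step 2: Preimage resistance means: given a digest h(x), it should be infeasible to find any input that hashes to it.
With a 596-bit output there are 2^596 possible digests, so a generic brute-force preimage search costs about 2^596 evaluations.
Step 3: Security level = 596 bits.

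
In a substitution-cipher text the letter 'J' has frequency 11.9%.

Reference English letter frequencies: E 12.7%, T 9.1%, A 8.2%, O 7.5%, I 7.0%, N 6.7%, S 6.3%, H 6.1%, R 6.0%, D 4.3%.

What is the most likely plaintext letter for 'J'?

Step 1: The observed frequency is 11.9%.
Step 2: Compare with English frequencies:
  E: 12.7% (difference: 0.8%) <-- closest
  T: 9.1% (difference: 2.8%)
  A: 8.2% (difference: 3.7%)
  O: 7.5% (difference: 4.4%)
  I: 7.0% (difference: 4.9%)
  N: 6.7% (difference: 5.2%)
  S: 6.3% (difference: 5.6%)
  H: 6.1% (difference: 5.8%)
  R: 6.0% (difference: 5.9%)
  D: 4.3% (difference: 7.6%)
Step 3: 'J' most likely represents 'E' (frequency 12.7%).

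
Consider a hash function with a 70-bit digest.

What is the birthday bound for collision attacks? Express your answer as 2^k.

Step 1: The birthday paradox gives collision probability ~50% after sqrt(2^n) = 2^(n/2) hashes.
Step 2: For 70-bit output: 2^(70/2) = 2^35.
Step 3: Approximately 2^35 hash computations needed.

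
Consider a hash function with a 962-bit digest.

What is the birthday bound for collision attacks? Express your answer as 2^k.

Step 1: The birthday paradox gives collision probability ~50% after sqrt(2^n) = 2^(n/2) hashes.
Step 2: For 962-bit output: 2^(962/2) = 2^481.
Step 3: Approximately 2^481 hash computations needed.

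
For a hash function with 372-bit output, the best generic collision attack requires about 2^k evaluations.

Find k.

Step 1: The hash has a 372-bit output.
Step 2: Collision resistance means it should be infeasible to find any x != y with h(x) = h(y).
By the birthday bound, a generic collision search succeeds after about sqrt(2^372) = 2^(372/2) = 2^186 evaluations.
Step 3: Security level = 186 bits.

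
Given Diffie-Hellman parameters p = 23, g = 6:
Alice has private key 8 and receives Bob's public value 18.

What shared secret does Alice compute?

Step 1: s = B^a mod p = 18^8 mod 23.
  18^1 mod 23 = 18
  18^2 mod 23 = (18 * 18) mod 23 = 2
  18^3 mod 23 = (2 * 18) mod 23 = 13
  18^4 mod 23 = (13 * 18) mod 23 = 4
  18^5 mod 23 = (4 * 18) mod 23 = 3
  18^6 mod 23 = (3 * 18) mod 23 = 8
  18^7 mod 23 = (8 * 18) mod 23 = 6
  18^8 mod 23 = (6 * 18) mod 23 = 16
Result: shared secret = 16.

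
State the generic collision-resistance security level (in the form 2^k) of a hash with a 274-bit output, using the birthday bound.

Step 1: The birthday paradox gives collision probability ~50% after sqrt(2^n) = 2^(n/2) hashes.
Step 2: For 274-bit output: 2^(274/2) = 2^137.
Step 3: Approximately 2^137 hash computations needed.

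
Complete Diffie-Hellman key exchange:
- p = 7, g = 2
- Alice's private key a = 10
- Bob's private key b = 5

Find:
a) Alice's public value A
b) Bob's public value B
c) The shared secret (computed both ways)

Step 1: A = g^a mod p = 2^10 mod 7 = 2.
Step 2: B = g^b mod p = 2^5 mod 7 = 4.
Step 3: Alice computes s = B^a mod p = 4^10 mod 7 = 4.
Step 4: Bob computes s = A^b mod p = 2^5 mod 7 = 4.
Both sides agree: shared secret = 4.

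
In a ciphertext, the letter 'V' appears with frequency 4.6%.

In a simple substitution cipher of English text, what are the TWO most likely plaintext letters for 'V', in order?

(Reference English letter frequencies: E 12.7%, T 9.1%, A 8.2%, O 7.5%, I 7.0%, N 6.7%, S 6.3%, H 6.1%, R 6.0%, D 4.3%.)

Step 1: Observed frequency of 'V' is 4.6%.
Step 2: Compute distances to each reference frequency and sort:
  D (4.3%): difference = 0.3% <-- BEST
  R (6.0%): difference = 1.4% <-- RUNNER-UP
  H (6.1%): difference = 1.5%
  S (6.3%): difference = 1.7%
  N (6.7%): difference = 2.1%
Step 3: Most likely is 'D' (4.3%, diff 0.3%); second most likely is 'R' (6.0%, diff 1.4%).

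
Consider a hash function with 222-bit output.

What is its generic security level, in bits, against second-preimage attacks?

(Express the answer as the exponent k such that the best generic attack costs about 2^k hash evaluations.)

Step 1: The hash has a 222-bit output.
Step 2: Second-preimage resistance means: given a specific input x, it should be infeasible to find a different y with h(y) = h(x).
With a 222-bit output, a generic search for a second preimage costs about 2^222 evaluations (each trial matches the fixed target with probability 2^-222).
Step 3: Security level = 222 bits.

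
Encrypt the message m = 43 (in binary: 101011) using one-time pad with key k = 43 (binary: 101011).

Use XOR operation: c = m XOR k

Step 1: Write out the XOR operation bit by bit:
  Message: 101011
  Key:     101011
  XOR:     000000
Step 2: Convert to decimal: 000000 = 0.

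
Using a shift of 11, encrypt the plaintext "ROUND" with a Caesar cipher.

Step 1: For each letter, shift forward by 11 positions (mod 26).
  R (position 17) -> position (17+11) mod 26 = 2 -> C
  O (position 14) -> position (14+11) mod 26 = 25 -> Z
  U (position 20) -> position (20+11) mod 26 = 5 -> F
  N (position 13) -> position (13+11) mod 26 = 24 -> Y
  D (position 3) -> position (3+11) mod 26 = 14 -> O
Result: CZFYO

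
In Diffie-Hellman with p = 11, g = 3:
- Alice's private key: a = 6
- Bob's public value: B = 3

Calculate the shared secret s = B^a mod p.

Step 1: s = B^a mod p = 3^6 mod 11.
  3^1 mod 11 = 3
  3^2 mod 11 = (3 * 3) mod 11 = 9
  3^3 mod 11 = (9 * 3) mod 11 = 5
  3^4 mod 11 = (5 * 3) mod 11 = 4
  3^5 mod 11 = (4 * 3) mod 11 = 1
  3^6 mod 11 = (1 * 3) mod 11 = 3
Result: shared secret = 3.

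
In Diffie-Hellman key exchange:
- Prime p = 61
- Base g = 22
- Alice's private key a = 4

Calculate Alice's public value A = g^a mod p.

Step 1: A = g^a mod p = 22^4 mod 61.
  22^1 mod 61 = 22
  22^2 mod 61 = (22 * 22) mod 61 = 57
  22^3 mod 61 = (57 * 22) mod 61 = 34
  22^4 mod 61 = (34 * 22) mod 61 = 16
Result: A = 16.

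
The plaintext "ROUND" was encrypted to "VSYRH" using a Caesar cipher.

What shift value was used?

Step 1: Compare first letters: R (position 17) -> V (position 21).
Step 2: Shift = (21 - 17) mod 26 = 4.
The shift value is 4.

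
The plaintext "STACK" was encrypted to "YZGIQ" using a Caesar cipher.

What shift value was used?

Step 1: Compare first letters: S (position 18) -> Y (position 24).
Step 2: Shift = (24 - 18) mod 26 = 6.
The shift value is 6.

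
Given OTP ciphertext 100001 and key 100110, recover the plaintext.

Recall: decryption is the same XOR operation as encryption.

Step 1: XOR ciphertext with key:
  Ciphertext: 100001
  Key:        100110
  XOR:        000111
Step 2: Plaintext = 000111 = 7 in decimal.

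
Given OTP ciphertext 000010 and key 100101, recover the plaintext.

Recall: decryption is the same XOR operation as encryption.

Step 1: XOR ciphertext with key:
  Ciphertext: 000010
  Key:        100101
  XOR:        100111
Step 2: Plaintext = 100111 = 39 in decimal.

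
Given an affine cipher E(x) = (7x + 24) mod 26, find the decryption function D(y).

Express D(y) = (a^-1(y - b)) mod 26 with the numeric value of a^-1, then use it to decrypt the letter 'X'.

Step 1: Find a^-1, the modular inverse of 7 mod 26.
Step 2: We need 7 * a^-1 = 1 (mod 26).
Step 3: 7 * 15 = 105 = 4 * 26 + 1, so a^-1 = 15.
Step 4: D(y) = 15(y - 24) mod 26.
Step 5: Apply to 'X' (y = 23): D(23) = 15 * (23 - 24) mod 26 = 15 * -1 mod 26 = 11 -> 'L'.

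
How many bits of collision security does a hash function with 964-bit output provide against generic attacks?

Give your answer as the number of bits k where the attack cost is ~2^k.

Step 1: The hash has a 964-bit output.
Step 2: Collision resistance means it should be infeasible to find any x != y with h(x) = h(y).
By the birthday bound, a generic collision search succeeds after about sqrt(2^964) = 2^(964/2) = 2^482 evaluations.
Step 3: Security level = 482 bits.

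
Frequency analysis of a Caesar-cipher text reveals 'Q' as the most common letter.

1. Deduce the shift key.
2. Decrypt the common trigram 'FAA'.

Step 1: In English, 'E' is the most frequent letter (12.7%).
Step 2: The most frequent ciphertext letter is 'Q' (position 16).
Step 3: Shift = (16 - 4) mod 26 = 12.
Step 4: Decrypt 'FAA' by shifting back 12:
  F -> T
  A -> O
  A -> O
Step 5: 'FAA' decrypts to 'TOO'.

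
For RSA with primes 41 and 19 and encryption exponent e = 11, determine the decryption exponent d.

Step 1: n = 41 * 19 = 779.
Step 2: phi(n) = 40 * 18 = 720.
Step 3: Find d such that 11 * d = 1 (mod 720).
Step 4: d = 11^(-1) mod 720 = 131.
Verification: 11 * 131 = 1441 = 2 * 720 + 1.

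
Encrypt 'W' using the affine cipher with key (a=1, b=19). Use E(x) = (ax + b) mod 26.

Step 1: Convert 'W' to number: x = 22.
Step 2: E(22) = (1 * 22 + 19) mod 26 = 41 mod 26 = 15.
Step 3: Convert 15 back to letter: P.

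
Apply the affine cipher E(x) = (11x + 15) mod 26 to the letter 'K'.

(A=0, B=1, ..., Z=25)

Step 1: Convert 'K' to number: x = 10.
Step 2: E(10) = (11 * 10 + 15) mod 26 = 125 mod 26 = 21.
Step 3: Convert 21 back to letter: V.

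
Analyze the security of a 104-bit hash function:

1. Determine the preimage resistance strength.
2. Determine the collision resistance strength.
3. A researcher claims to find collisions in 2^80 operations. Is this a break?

Step 1: Preimage resistance requires brute-force of 2^104 operations.
Step 2: Collision resistance (birthday bound) = 2^(104/2) = 2^52.
Step 3: The claimed attack costs 2^80 operations.
Step 4: Since 2^80 >= 2^52, the claimed attack is no faster than the generic birthday attack, so this does not break collision resistance.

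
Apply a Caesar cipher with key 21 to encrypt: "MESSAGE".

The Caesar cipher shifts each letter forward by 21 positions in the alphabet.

Step 1: For each letter, shift forward by 21 positions (mod 26).
  M (position 12) -> position (12+21) mod 26 = 7 -> H
  E (position 4) -> position (4+21) mod 26 = 25 -> Z
  S (position 18) -> position (18+21) mod 26 = 13 -> N
  S (position 18) -> position (18+21) mod 26 = 13 -> N
  A (position 0) -> position (0+21) mod 26 = 21 -> V
  G (position 6) -> position (6+21) mod 26 = 1 -> B
  E (position 4) -> position (4+21) mod 26 = 25 -> Z
Result: HZNNVBZ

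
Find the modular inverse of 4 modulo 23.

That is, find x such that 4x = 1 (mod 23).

Step 1: We need x such that 4 * x = 1 (mod 23).
Step 2: Using the extended Euclidean algorithm or trial:
  4 * 6 = 24 = 1 * 23 + 1.
Step 3: Since 24 mod 23 = 1, the inverse is x = 6.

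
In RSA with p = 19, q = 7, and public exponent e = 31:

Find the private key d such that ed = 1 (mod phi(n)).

Step 1: n = 19 * 7 = 133.
Step 2: phi(n) = 18 * 6 = 108.
Step 3: Find d such that 31 * d = 1 (mod 108).
Step 4: d = 31^(-1) mod 108 = 7.
Verification: 31 * 7 = 217 = 2 * 108 + 1.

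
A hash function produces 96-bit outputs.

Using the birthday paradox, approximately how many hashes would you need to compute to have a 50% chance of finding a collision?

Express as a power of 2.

Step 1: The birthday paradox gives collision probability ~50% after sqrt(2^n) = 2^(n/2) hashes.
Step 2: For 96-bit output: 2^(96/2) = 2^48.
Step 3: Approximately 2^48 hash computations needed.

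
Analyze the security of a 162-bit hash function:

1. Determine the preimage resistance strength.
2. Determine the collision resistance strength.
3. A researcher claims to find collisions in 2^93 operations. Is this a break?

Step 1: Preimage resistance requires brute-force of 2^162 operations.
Step 2: Collision resistance (birthday bound) = 2^(162/2) = 2^81.
Step 3: The claimed attack costs 2^93 operations.
Step 4: Since 2^93 >= 2^81, the claimed attack is no faster than the generic birthday attack, so this does not break collision resistance.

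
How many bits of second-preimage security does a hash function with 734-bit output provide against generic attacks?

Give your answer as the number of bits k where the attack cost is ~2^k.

Step 1: The hash has a 734-bit output.
Step 2: Second-preimage resistance means: given a specific input x, it should be infeasible to find a different y with h(y) = h(x).
With a 734-bit output, a generic search for a second preimage costs about 2^734 evaluations (each trial matches the fixed target with probability 2^-734).
Step 3: Security level = 734 bits.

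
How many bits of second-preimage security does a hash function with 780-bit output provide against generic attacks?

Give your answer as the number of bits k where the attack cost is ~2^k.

Step 1: The hash has a 780-bit output.
Step 2: Second-preimage resistance means: given a specific input x, it should be infeasible to find a different y with h(y) = h(x).
With a 780-bit output, a generic search for a second preimage costs about 2^780 evaluations (each trial matches the fixed target with probability 2^-780).
Step 3: Security level = 780 bits.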